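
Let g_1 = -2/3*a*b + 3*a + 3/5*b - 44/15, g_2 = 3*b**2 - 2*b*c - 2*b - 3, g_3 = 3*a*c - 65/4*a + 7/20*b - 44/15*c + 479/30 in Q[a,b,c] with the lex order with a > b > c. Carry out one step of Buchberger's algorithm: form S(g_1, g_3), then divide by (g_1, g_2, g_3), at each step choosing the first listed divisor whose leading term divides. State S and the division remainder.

S(g_1, g_3) = 65/12*a*b - 9/2*a*c - 7/60*b**2 + 7/90*b*c - 479/90*b + 22/5*c; remainder on division = 0.

lcm(LM(g_1), LM(g_3)) = a*b*c.
S = (lcm/LT(g_1))·g_1 − (lcm/LT(g_3))·g_3 = 65/12*a*b - 9/2*a*c - 7/60*b**2 + 7/90*b*c - 479/90*b + 22/5*c.
Reduce S modulo (g_1, g_2, g_3) in that order:
  leading term a*b: subtract (-65/8)·g_1 from 65/12*a*b - 9/2*a*c - 7/60*b**2 + 7/90*b*c - 479/90*b + 22/5*c → -9/2*a*c + 195/8*a - 7/60*b**2 + 7/90*b*c - 161/360*b + 22/5*c - 143/6
  leading term a*c: subtract (-3/2)·g_3 from -9/2*a*c + 195/8*a - 7/60*b**2 + 7/90*b*c - 161/360*b + 22/5*c - 143/6 → -7/60*b**2 + 7/90*b*c + 7/90*b + 7/60
  leading term b**2: subtract (-7/180)·g_2 from -7/60*b**2 + 7/90*b*c + 7/90*b + 7/60 → 0
The remainder is 0, so this S-polynomial contributes no new basis element.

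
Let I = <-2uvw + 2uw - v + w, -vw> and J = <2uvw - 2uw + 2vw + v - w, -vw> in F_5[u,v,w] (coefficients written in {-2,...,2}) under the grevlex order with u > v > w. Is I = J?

Equality of ideals is decidable: compute both reduced Gröbner bases (unique for the ordering) and check whether they agree.
Buchberger on the first generating set:
f_1 = -2uvw + 2uw - v + w, LT = uvw.
f_2 = -vw, LT = vw.

S(f_1,f_2): lcm = uvw. S = -uw - 2v + 2w.
  reduce S modulo (f_1, f_2):
  remainder -uw - 2v + 2w ≠ 0; add g_3 = -uw - 2v + 2w to the basis.

S(f_1,g_3): lcm = uvw. S = -2v^{2} - uw + 2vw - 2v + 2w.
  reduce S modulo (f_1, f_2, g_3):
  remainder -2v^{2} ≠ 0; add g_4 = -2v^{2} to the basis.

The other S-polynomials (S(f_2,g_3), S(f_1,g_4), S(f_2,g_4), S(g_3,g_4)) all reduce to 0 modulo the current basis, so we have a Gröbner basis.
Inter-reduce: drop elements whose leading term is divisible by another's, tail-reduce, and make monic.
Reduced Gröbner basis: {v^{2}, uw + 2v - 2w, vw}.

Buchberger on the second generating set:
h_1 = 2uvw - 2uw + 2vw + v - w, LT = uvw.
h_2 = -vw, LT = vw.

S(h_1,h_2): lcm = uvw. S = -uw + vw - 2v + 2w.
  reduce S modulo (h_1, h_2):
  remainder -uw - 2v + 2w ≠ 0; add k_3 = -uw - 2v + 2w to the basis.

S(h_1,k_3): lcm = uvw. S = -2v^{2} - uw - 2vw - 2v + 2w.
  reduce S modulo (h_1, h_2, k_3):
  remainder -2v^{2} ≠ 0; add k_4 = -2v^{2} to the basis.

The other S-polynomials (S(h_2,k_3), S(h_1,k_4), S(h_2,k_4), S(k_3,k_4)) all reduce to 0 modulo the current basis, so we have a Gröbner basis.
Inter-reduce: drop elements whose leading term is divisible by another's, tail-reduce, and make monic.
Reduced Gröbner basis: {v^{2}, uw + 2v - 2w, vw}.

Same reduced basis, so the two generating sets span the same ideal.
The same test decides containment: I ⊆ J iff every generator of I reduces to 0 modulo a Gröbner basis of J.

Yes, the ideals are equal.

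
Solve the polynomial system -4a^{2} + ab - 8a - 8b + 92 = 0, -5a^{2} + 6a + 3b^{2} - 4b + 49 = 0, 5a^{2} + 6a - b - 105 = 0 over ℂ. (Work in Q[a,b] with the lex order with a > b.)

Compute a lex Gröbner basis by Buchberger's algorithm.
f_1 = -4a^{2} + ab - 8a - 8b + 92, LT = a^{2}.
f_2 = -5a^{2} + 6a + 3b^{2} - 4b + 49, LT = a^{2}.
f_3 = 5a^{2} + 6a - b - 105, LT = a^{2}.

S(f_1,f_2): lcm = a^{2}. S = -\tfrac{1}{4}ab + \tfrac{16}{5}a + \tfrac{3}{5}b^{2} + \tfrac{6}{5}b - \tfrac{66}{5}.
  reduce S modulo (f_1, f_2, f_3):
  remainder -\tfrac{1}{4}ab + \tfrac{16}{5}a + \tfrac{3}{5}b^{2} + \tfrac{6}{5}b - \tfrac{66}{5} ≠ 0; add h_4 = -\tfrac{1}{4}ab + \tfrac{16}{5}a + \tfrac{3}{5}b^{2} + \tfrac{6}{5}b - \tfrac{66}{5} to the basis.

S(f_1,f_3): lcm = a^{2}. S = -\tfrac{1}{4}ab + \tfrac{4}{5}a + \tfrac{11}{5}b - 2.
  reduce S modulo (f_1, f_2, f_3, h_4):
  remainder -\tfrac{12}{5}a - \tfrac{3}{5}b^{2} + b + \tfrac{56}{5} ≠ 0; add h_5 = -\tfrac{12}{5}a - \tfrac{3}{5}b^{2} + b + \tfrac{56}{5} to the basis.

S(f_1,h_4): lcm = a^{2}b. S = \tfrac{64}{5}a^{2} + \tfrac{43}{20}ab^{2} + \tfrac{34}{5}ab - \tfrac{264}{5}a + 2b^{2} - 23b.
  reduce S modulo (f_1, f_2, f_3, h_4, h_5):
  remainder \tfrac{129}{25}b^{3} + \tfrac{238}{125}b^{2} + \tfrac{23177}{125}b + \tfrac{23584}{125} ≠ 0; add h_6 = \tfrac{129}{25}b^{3} + \tfrac{238}{125}b^{2} + \tfrac{23177}{125}b + \tfrac{23584}{125} to the basis.

S(f_3,h_4): lcm = a^{2}b. S = \tfrac{64}{5}a^{2} + \tfrac{12}{5}ab^{2} + 6ab - \tfrac{264}{5}a - \tfrac{1}{5}b^{2} - 21b.
  reduce S modulo (f_1, f_2, f_3, h_4, h_5, h_6):
  remainder -\tfrac{3377}{1075}b^{2} - \tfrac{211}{25}b - \tfrac{5696}{1075} ≠ 0; add h_7 = -\tfrac{3377}{1075}b^{2} - \tfrac{211}{25}b - \tfrac{5696}{1075} to the basis.

S(f_1,h_5): lcm = a^{2}. S = -\tfrac{1}{4}ab^{2} + \tfrac{1}{6}ab + \tfrac{20}{3}a + 2b - 23.
  reduce S modulo (f_1, f_2, f_3, h_4, h_5, h_6, h_7):
  remainder \tfrac{31701}{3377}b + \tfrac{31701}{3377} ≠ 0; add h_8 = \tfrac{31701}{3377}b + \tfrac{31701}{3377} to the basis.

The other S-polynomials (S(f_2,f_3), S(f_2,h_4), S(f_2,h_5), S(f_3,h_5), S(h_4,h_5), S(f_1,h_6), S(f_2,h_6), S(f_3,h_6), S(h_4,h_6), S(h_5,h_6), S(f_1,h_7), S(f_2,h_7), S(f_3,h_7), S(h_4,h_7), S(h_5,h_7), S(h_6,h_7), S(f_1,h_8), S(f_2,h_8), S(f_3,h_8), S(h_4,h_8), S(h_5,h_8), S(h_6,h_8), S(h_7,h_8)) all reduce to 0 modulo the current basis, so we have a Gröbner basis.
Inter-reduce: drop elements whose leading term is divisible by another's, tail-reduce, and make monic.
Reduced Gröbner basis: {a - 4, b + 1}.

Since the basis is lex-ordered, b + 1 is univariate in b. Its roots are {-1}. Back-substituting each root into the other basis elements fixes the other coordinates.
  b = -1: the earlier basis element becomes a - 4 = 0, giving a = 4 — point (4, -1).

{(4, -1)}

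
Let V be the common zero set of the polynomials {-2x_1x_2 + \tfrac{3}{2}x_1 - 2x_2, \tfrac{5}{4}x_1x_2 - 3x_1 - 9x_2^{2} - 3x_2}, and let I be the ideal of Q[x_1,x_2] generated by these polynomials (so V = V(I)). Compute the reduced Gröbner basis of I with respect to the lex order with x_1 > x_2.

G = {x_1 + \tfrac{48}{11}x_2^{2} + \tfrac{68}{33}x_2, x_2^{3} - \tfrac{5}{18}x_2^{2} - \tfrac{7}{12}x_2}

f_1 = -2x_1x_2 + \tfrac{3}{2}x_1 - 2x_2, LT = x_1x_2.
f_2 = \tfrac{5}{4}x_1x_2 - 3x_1 - 9x_2^{2} - 3x_2, LT = x_1x_2.

S(f_1,f_2): lcm = x_1x_2. S = \tfrac{33}{20}x_1 + \tfrac{36}{5}x_2^{2} + \tfrac{17}{5}x_2.
  leading term x_1: no divisor's leading term divides it; move \tfrac{33}{20}x_1 to the remainder.
  leading term x_2^{2}: no divisor's leading term divides it; move \tfrac{36}{5}x_2^{2} to the remainder.
  leading term x_2: no divisor's leading term divides it; move \tfrac{17}{5}x_2 to the remainder.
  remainder \tfrac{33}{20}x_1 + \tfrac{36}{5}x_2^{2} + \tfrac{17}{5}x_2 ≠ 0; add g_3 = \tfrac{33}{20}x_1 + \tfrac{36}{5}x_2^{2} + \tfrac{17}{5}x_2 to the basis.

S(f_1,g_3): lcm = x_1x_2. S = -\tfrac{3}{4}x_1 - \tfrac{48}{11}x_2^{3} - \tfrac{68}{33}x_2^{2} + x_2.
  leading term x_1: subtract (-\tfrac{5}{11})·g_3 from -\tfrac{3}{4}x_1 - \tfrac{48}{11}x_2^{3} - \tfrac{68}{33}x_2^{2} + x_2 → -\tfrac{48}{11}x_2^{3} + \tfrac{40}{33}x_2^{2} + \tfrac{28}{11}x_2
  leading term x_2^{3}: no divisor's leading term divides it; move -\tfrac{48}{11}x_2^{3} to the remainder.
  leading term x_2^{2}: no divisor's leading term divides it; move \tfrac{40}{33}x_2^{2} to the remainder.
  leading term x_2: no divisor's leading term divides it; move \tfrac{28}{11}x_2 to the remainder.
  remainder -\tfrac{48}{11}x_2^{3} + \tfrac{40}{33}x_2^{2} + \tfrac{28}{11}x_2 ≠ 0; add g_4 = -\tfrac{48}{11}x_2^{3} + \tfrac{40}{33}x_2^{2} + \tfrac{28}{11}x_2 to the basis.

S(f_2,g_3): lcm = x_1x_2. S = -\tfrac{12}{5}x_1 - \tfrac{48}{11}x_2^{3} - \tfrac{1528}{165}x_2^{2} - \tfrac{12}{5}x_2.
  leading term x_1: subtract (-\tfrac{16}{11})·g_3 from -\tfrac{12}{5}x_1 - \tfrac{48}{11}x_2^{3} - \tfrac{1528}{165}x_2^{2} - \tfrac{12}{5}x_2 → -\tfrac{48}{11}x_2^{3} + \tfrac{40}{33}x_2^{2} + \tfrac{28}{11}x_2
  leading term x_2^{3}: subtract (1)·g_4 from -\tfrac{48}{11}x_2^{3} + \tfrac{40}{33}x_2^{2} + \tfrac{28}{11}x_2 → 0
  remainder 0.

S(f_1,g_4): lcm = x_1x_2^{3}. S = -\tfrac{17}{36}x_1x_2^{2} + \tfrac{7}{12}x_1x_2 + x_2^{3}.
  leading term x_1x_2^{2}: subtract (\tfrac{17}{72}x_2)·f_1 from -\tfrac{17}{36}x_1x_2^{2} + \tfrac{7}{12}x_1x_2 + x_2^{3} → \tfrac{11}{48}x_1x_2 + x_2^{3} + \tfrac{17}{36}x_2^{2}
  leading term x_1x_2: subtract (-\tfrac{11}{96})·f_1 from \tfrac{11}{48}x_1x_2 + x_2^{3} + \tfrac{17}{36}x_2^{2} → \tfrac{11}{64}x_1 + x_2^{3} + \tfrac{17}{36}x_2^{2} - \tfrac{11}{48}x_2
  leading term x_1: subtract (\tfrac{5}{48})·g_3 from \tfrac{11}{64}x_1 + x_2^{3} + \tfrac{17}{36}x_2^{2} - \tfrac{11}{48}x_2 → x_2^{3} - \tfrac{5}{18}x_2^{2} - \tfrac{7}{12}x_2
  leading term x_2^{3}: subtract (-\tfrac{11}{48})·g_4 from x_2^{3} - \tfrac{5}{18}x_2^{2} - \tfrac{7}{12}x_2 → 0
  remainder 0.

S(f_2,g_4): lcm = x_1x_2^{3}. S = -\tfrac{191}{90}x_1x_2^{2} + \tfrac{7}{12}x_1x_2 - \tfrac{36}{5}x_2^{4} - \tfrac{12}{5}x_2^{3}.
  leading term x_1x_2^{2}: subtract (\tfrac{191}{180}x_2)·f_1 from -\tfrac{191}{90}x_1x_2^{2} + \tfrac{7}{12}x_1x_2 - \tfrac{36}{5}x_2^{4} - \tfrac{12}{5}x_2^{3} → -\tfrac{121}{120}x_1x_2 - \tfrac{36}{5}x_2^{4} - \tfrac{12}{5}x_2^{3} + \tfrac{191}{90}x_2^{2}
  leading term x_1x_2: subtract (\tfrac{121}{240})·f_1 from -\tfrac{121}{120}x_1x_2 - \tfrac{36}{5}x_2^{4} - \tfrac{12}{5}x_2^{3} + \tfrac{191}{90}x_2^{2} → -\tfrac{121}{160}x_1 - \tfrac{36}{5}x_2^{4} - \tfrac{12}{5}x_2^{3} + \tfrac{191}{90}x_2^{2} + \tfrac{121}{120}x_2
  leading term x_1: subtract (-\tfrac{11}{24})·g_3 from -\tfrac{121}{160}x_1 - \tfrac{36}{5}x_2^{4} - \tfrac{12}{5}x_2^{3} + \tfrac{191}{90}x_2^{2} + \tfrac{121}{120}x_2 → -\tfrac{36}{5}x_2^{4} - \tfrac{12}{5}x_2^{3} + \tfrac{244}{45}x_2^{2} + \tfrac{77}{30}x_2
  leading term x_2^{4}: subtract (\tfrac{33}{20}x_2)·g_4 from -\tfrac{36}{5}x_2^{4} - \tfrac{12}{5}x_2^{3} + \tfrac{244}{45}x_2^{2} + \tfrac{77}{30}x_2 → -\tfrac{22}{5}x_2^{3} + \tfrac{11}{9}x_2^{2} + \tfrac{77}{30}x_2
  leading term x_2^{3}: subtract (\tfrac{121}{120})·g_4 from -\tfrac{22}{5}x_2^{3} + \tfrac{11}{9}x_2^{2} + \tfrac{77}{30}x_2 → 0
  remainder 0.

S(g_3,g_4): leading monomials are coprime, so the S-polynomial reduces to 0 (Buchberger's first criterion).
Every S-polynomial of the final basis reduces to 0, so we have a Gröbner basis.
Inter-reduce: drop elements whose leading term is divisible by another's, tail-reduce, and make monic.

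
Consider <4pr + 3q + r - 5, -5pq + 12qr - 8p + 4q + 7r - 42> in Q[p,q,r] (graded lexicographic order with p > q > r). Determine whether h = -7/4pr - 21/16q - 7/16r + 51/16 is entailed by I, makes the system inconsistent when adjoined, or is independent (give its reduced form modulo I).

First compute the reduced Gröbner basis of I by Buchberger's algorithm.
f_1 = 4pr + 3q + r - 5, LT = pr.
f_2 = -5pq + 12qr - 8p + 4q + 7r - 42, LT = pq.

S(f_1,f_2): lcm = pqr. S = 12/5qr^2 - 8/5pr + 3/4q^2 + 21/20qr + 7/5r^2 - 5/4q - 42/5r.
  leading term qr^2: no divisor's leading term divides it; move 12/5qr^2 to the remainder.
  leading term pr: subtract (-2/5)·f_1 from -8/5pr + 3/4q^2 + 21/20qr + 7/5r^2 - 5/4q - 42/5r → 3/4q^2 + 21/20qr + 7/5r^2 - 1/20q - 8r - 2
  leading term q^2: no divisor's leading term divides it; move 3/4q^2 to the remainder.
  leading term qr: no divisor's leading term divides it; move 21/20qr to the remainder.
  leading term r^2: no divisor's leading term divides it; move 7/5r^2 to the remainder.
  leading term q: no divisor's leading term divides it; move -1/20q to the remainder.
  leading term r: no divisor's leading term divides it; move -8r to the remainder.
  leading term 1: no divisor's leading term divides it; move -2 to the remainder.
  remainder 12/5qr^2 + 3/4q^2 + 21/20qr + 7/5r^2 - 1/20q - 8r - 2 ≠ 0; add k_3 = 12/5qr^2 + 3/4q^2 + 21/20qr + 7/5r^2 - 1/20q - 8r - 2 to the basis.

S(f_1,k_3): lcm = pqr^2. S = -5/16pq^2 - 7/16pqr - 7/12pr^2 + 3/4q^2r + 1/4qr^2 + 1/48pq + 10/3pr - 5/4qr + 5/6p.
  leading term pq^2: subtract (1/16q)·f_2 from -5/16pq^2 - 7/16pqr - 7/12pr^2 + 3/4q^2r + 1/4qr^2 + 1/48pq + 10/3pr - 5/4qr + 5/6p → -7/16pqr - 7/12pr^2 + 1/4qr^2 + 25/48pq + 10/3pr - 1/4q^2 - 27/16qr + 5/6p + 21/8q
  leading term pqr: subtract (-7/64q)·f_1 from -7/16pqr - 7/12pr^2 + 1/4qr^2 + 25/48pq + 10/3pr - 1/4q^2 - 27/16qr + 5/6p + 21/8q → -7/12pr^2 + 1/4qr^2 + 25/48pq + 10/3pr + 5/64q^2 - 101/64qr + 5/6p + 133/64q
  leading term pr^2: subtract (-7/48r)·f_1 from -7/12pr^2 + 1/4qr^2 + 25/48pq + 10/3pr + 5/64q^2 - 101/64qr + 5/6p + 133/64q → 1/4qr^2 + 25/48pq + 10/3pr + 5/64q^2 - 73/64qr + 7/48r^2 + 5/6p + 133/64q - 35/48r
  leading term qr^2: subtract (5/48)·k_3 from 1/4qr^2 + 25/48pq + 10/3pr + 5/64q^2 - 73/64qr + 7/48r^2 + 5/6p + 133/64q - 35/48r → 25/48pq + 10/3pr - 5/4qr + 5/6p + 25/12q + 5/48r + 5/24
  leading term pq: subtract (-5/48)·f_2 from 25/48pq + 10/3pr - 5/4qr + 5/6p + 25/12q + 5/48r + 5/24 → 10/3pr + 5/2q + 5/6r - 25/6
  leading term pr: subtract (5/6)·f_1 from 10/3pr + 5/2q + 5/6r - 25/6 → 0
  remainder 0.

S(f_2,k_3): lcm = pqr^2. S = -12/5qr^3 - 5/16pq^2 - 7/16pqr + 61/60pr^2 - 4/5qr^2 - 7/5r^3 + 1/48pq + 10/3pr + 42/5r^2 + 5/6p.
  leading term qr^3: subtract (-r)·k_3 from -12/5qr^3 - 5/16pq^2 - 7/16pqr + 61/60pr^2 - 4/5qr^2 - 7/5r^3 + 1/48pq + 10/3pr + 42/5r^2 + 5/6p → -5/16pq^2 - 7/16pqr + 61/60pr^2 + 3/4q^2r + 1/4qr^2 + 1/48pq + 10/3pr - 1/20qr + 2/5r^2 + 5/6p - 2r
  leading term pq^2: subtract (1/16q)·f_2 from -5/16pq^2 - 7/16pqr + 61/60pr^2 + 3/4q^2r + 1/4qr^2 + 1/48pq + 10/3pr - 1/20qr + 2/5r^2 + 5/6p - 2r → -7/16pqr + 61/60pr^2 + 1/4qr^2 + 25/48pq + 10/3pr - 1/4q^2 - 39/80qr + 2/5r^2 + 5/6p + 21/8q - 2r
  leading term pqr: subtract (-7/64q)·f_1 from -7/16pqr + 61/60pr^2 + 1/4qr^2 + 25/48pq + 10/3pr - 1/4q^2 - 39/80qr + 2/5r^2 + 5/6p + 21/8q - 2r → 61/60pr^2 + 1/4qr^2 + 25/48pq + 10/3pr + 5/64q^2 - 121/320qr + 2/5r^2 + 5/6p + 133/64q - 2r
  leading term pr^2: subtract (61/240r)·f_1 from 61/60pr^2 + 1/4qr^2 + 25/48pq + 10/3pr + 5/64q^2 - 121/320qr + 2/5r^2 + 5/6p + 133/64q - 2r → 1/4qr^2 + 25/48pq + 10/3pr + 5/64q^2 - 73/64qr + 7/48r^2 + 5/6p + 133/64q - 35/48r
  leading term qr^2: subtract (5/48)·k_3 from 1/4qr^2 + 25/48pq + 10/3pr + 5/64q^2 - 73/64qr + 7/48r^2 + 5/6p + 133/64q - 35/48r → 25/48pq + 10/3pr - 5/4qr + 5/6p + 25/12q + 5/48r + 5/24
  leading term pq: subtract (-5/48)·f_2 from 25/48pq + 10/3pr - 5/4qr + 5/6p + 25/12q + 5/48r + 5/24 → 10/3pr + 5/2q + 5/6r - 25/6
  leading term pr: subtract (5/6)·f_1 from 10/3pr + 5/2q + 5/6r - 25/6 → 0
  remainder 0.

Every S-polynomial of the final basis reduces to 0, so we have a Gröbner basis.
Inter-reduce: drop elements whose leading term is divisible by another's, tail-reduce, and make monic.
Reduced Gröbner basis: {qr^2 + 5/16q^2 + 7/16qr + 7/12r^2 - 1/48q - 10/3r - 5/6, pq - 12/5qr + 8/5p - 4/5q - 7/5r + 42/5, pr + 3/4q + 1/4r - 5/4}.
Label its elements g_1 = qr^2 + 5/16q^2 + 7/16qr + 7/12r^2 - 1/48q - 10/3r - 5/6, g_2 = pq - 12/5qr + 8/5p - 4/5q - 7/5r + 42/5, g_3 = pr + 3/4q + 1/4r - 5/4.

Reduce h = -7/4pr - 21/16q - 7/16r + 51/16 modulo G:
  leading term pr: subtract (-7/4)·g_3 from -7/4pr - 21/16q - 7/16r + 51/16 → 1
  leading term 1: no divisor's leading term divides it; move 1 to the remainder.
  normal form = 1.
The normal form is nonzero, so h ∉ I. Since h minus its normal form lies in I, I + (h) = I + (n) where n = 1; decide whether this ideal is the whole ring.
Here n = 1 is a nonzero constant, hence a unit: 1 ∈ I + (h), the Gröbner basis of I + (h) is {1}, and the enlarged system has no common solution — adjoining h is inconsistent.

Adjoining -7/4pr - 21/16q - 7/16r + 51/16 makes the ideal the whole ring: the system is inconsistent.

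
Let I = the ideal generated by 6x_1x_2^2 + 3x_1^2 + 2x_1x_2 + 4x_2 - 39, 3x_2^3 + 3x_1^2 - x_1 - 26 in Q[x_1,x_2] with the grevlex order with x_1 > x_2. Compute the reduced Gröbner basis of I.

The reduced Gröbner basis is the canonical form of the ideal for this ordering.

f_1 = 6x_1x_2^2 + 3x_1^2 + 2x_1x_2 + 4x_2 - 39, LT = x_1x_2^2.
f_2 = 3x_2^3 + 3x_1^2 - x_1 - 26, LT = x_2^3.

S(f_1,f_2): lcm = x_1x_2^3. S = -x_1^3 + 1/2x_1^2x_2 + 1/3x_1x_2^2 + 1/3x_1^2 + 2/3x_2^2 + 26/3x_1 - 13/2x_2.
  leading term x_1^3: no divisor's leading term divides it; move -x_1^3 to the remainder.
  leading term x_1^2x_2: no divisor's leading term divides it; move 1/2x_1^2x_2 to the remainder.
  leading term x_1x_2^2: subtract (1/18)·f_1 from 1/3x_1x_2^2 + 1/3x_1^2 + 2/3x_2^2 + 26/3x_1 - 13/2x_2 → 1/6x_1^2 - 1/9x_1x_2 + 2/3x_2^2 + 26/3x_1 - 121/18x_2 + 13/6
  leading term x_1^2: no divisor's leading term divides it; move 1/6x_1^2 to the remainder.
  leading term x_1x_2: no divisor's leading term divides it; move -1/9x_1x_2 to the remainder.
  leading term x_2^2: no divisor's leading term divides it; move 2/3x_2^2 to the remainder.
  leading term x_1: no divisor's leading term divides it; move 26/3x_1 to the remainder.
  leading term x_2: no divisor's leading term divides it; move -121/18x_2 to the remainder.
  leading term 1: no divisor's leading term divides it; move 13/6 to the remainder.
  remainder -x_1^3 + 1/2x_1^2x_2 + 1/6x_1^2 - 1/9x_1x_2 + 2/3x_2^2 + 26/3x_1 - 121/18x_2 + 13/6 ≠ 0; add g_3 = -x_1^3 + 1/2x_1^2x_2 + 1/6x_1^2 - 1/9x_1x_2 + 2/3x_2^2 + 26/3x_1 - 121/18x_2 + 13/6 to the basis.

S(f_1,g_3): lcm = x_1^3x_2^2. S = 1/2x_1^2x_2^3 + 1/2x_1^4 + 1/3x_1^3x_2 + 1/6x_1^2x_2^2 - 1/9x_1x_2^3 + 2/3x_2^4 + 2/3x_1^2x_2 + 26/3x_1x_2^2 - 121/18x_2^3 - 13/2x_1^2 + 13/6x_2^2.
  leading term x_1^2x_2^3: subtract (1/12x_1x_2)·f_1 from 1/2x_1^2x_2^3 + 1/2x_1^4 + 1/3x_1^3x_2 + 1/6x_1^2x_2^2 - 1/9x_1x_2^3 + 2/3x_2^4 + 2/3x_1^2x_2 + 26/3x_1x_2^2 - 121/18x_2^3 - 13/2x_1^2 + 13/6x_2^2 → 1/2x_1^4 + 1/12x_1^3x_2 - 1/9x_1x_2^3 + 2/3x_2^4 + 2/3x_1^2x_2 + 25/3x_1x_2^2 - 121/18x_2^3 - 13/2x_1^2 + 13/4x_1x_2 + 13/6x_2^2
  leading term x_1^4: subtract (-1/2x_1)·g_3 from 1/2x_1^4 + 1/12x_1^3x_2 - 1/9x_1x_2^3 + 2/3x_2^4 + 2/3x_1^2x_2 + 25/3x_1x_2^2 - 121/18x_2^3 - 13/2x_1^2 + 13/4x_1x_2 + 13/6x_2^2 → 1/3x_1^3x_2 - 1/9x_1x_2^3 + 2/3x_2^4 + 1/12x_1^3 + 11/18x_1^2x_2 + 26/3x_1x_2^2 - 121/18x_2^3 - 13/6x_1^2 - 1/9x_1x_2 + 13/6x_2^2 + 13/12x_1
  leading term x_1^3x_2: subtract (-1/3x_2)·g_3 from 1/3x_1^3x_2 - 1/9x_1x_2^3 + 2/3x_2^4 + 1/12x_1^3 + 11/18x_1^2x_2 + 26/3x_1x_2^2 - 121/18x_2^3 - 13/6x_1^2 - 1/9x_1x_2 + 13/6x_2^2 + 13/12x_1 → 1/6x_1^2x_2^2 - 1/9x_1x_2^3 + 2/3x_2^4 + 1/12x_1^3 + 2/3x_1^2x_2 + 233/27x_1x_2^2 - 13/2x_2^3 - 13/6x_1^2 + 25/9x_1x_2 - 2/27x_2^2 + 13/12x_1 + 13/18x_2
  leading term x_1^2x_2^2: subtract (1/36x_1)·f_1 from 1/6x_1^2x_2^2 - 1/9x_1x_2^3 + 2/3x_2^4 + 1/12x_1^3 + 2/3x_1^2x_2 + 233/27x_1x_2^2 - 13/2x_2^3 - 13/6x_1^2 + 25/9x_1x_2 - 2/27x_2^2 + 13/12x_1 + 13/18x_2 → -1/9x_1x_2^3 + 2/3x_2^4 + 11/18x_1^2x_2 + 233/27x_1x_2^2 - 13/2x_2^3 - 13/6x_1^2 + 8/3x_1x_2 - 2/27x_2^2 + 13/6x_1 + 13/18x_2
  leading term x_1x_2^3: subtract (-1/54x_2)·f_1 from -1/9x_1x_2^3 + 2/3x_2^4 + 11/18x_1^2x_2 + 233/27x_1x_2^2 - 13/2x_2^3 - 13/6x_1^2 + 8/3x_1x_2 - 2/27x_2^2 + 13/6x_1 + 13/18x_2 → 2/3x_2^4 + 2/3x_1^2x_2 + 26/3x_1x_2^2 - 13/2x_2^3 - 13/6x_1^2 + 8/3x_1x_2 + 13/6x_1
  leading term x_2^4: subtract (2/9x_2)·f_2 from 2/3x_2^4 + 2/3x_1^2x_2 + 26/3x_1x_2^2 - 13/2x_2^3 - 13/6x_1^2 + 8/3x_1x_2 + 13/6x_1 → 26/3x_1x_2^2 - 13/2x_2^3 - 13/6x_1^2 + 26/9x_1x_2 + 13/6x_1 + 52/9x_2
  leading term x_1x_2^2: subtract (13/9)·f_1 from 26/3x_1x_2^2 - 13/2x_2^3 - 13/6x_1^2 + 26/9x_1x_2 + 13/6x_1 + 52/9x_2 → -13/2x_2^3 - 13/2x_1^2 + 13/6x_1 + 169/3
  leading term x_2^3: subtract (-13/6)·f_2 from -13/2x_2^3 - 13/2x_1^2 + 13/6x_1 + 169/3 → 0
  remainder 0.

S(f_2,g_3): leading monomials are coprime, so the S-polynomial reduces to 0 (Buchberger's first criterion).
Every S-polynomial of the final basis reduces to 0, so we have a Gröbner basis.

G = {x_1^3 - 1/2x_1^2x_2 - 1/6x_1^2 + 1/9x_1x_2 - 2/3x_2^2 - 26/3x_1 + 121/18x_2 - 13/6, x_1x_2^2 + 1/2x_1^2 + 1/3x_1x_2 + 2/3x_2 - 13/2, x_2^3 + x_1^2 - 1/3x_1 - 26/3}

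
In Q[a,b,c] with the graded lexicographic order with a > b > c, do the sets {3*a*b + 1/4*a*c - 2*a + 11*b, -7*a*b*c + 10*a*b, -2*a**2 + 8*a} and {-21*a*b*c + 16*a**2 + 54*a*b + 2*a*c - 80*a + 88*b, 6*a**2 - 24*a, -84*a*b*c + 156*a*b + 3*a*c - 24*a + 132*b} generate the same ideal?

Yes, the ideals are equal.

Equality of ideals is decidable: compute both reduced Gröbner bases (unique for the ordering) and check whether they agree.
Buchberger on the first generating set:
f_1 = 3*a*b + 1/4*a*c - 2*a + 11*b, LT = a*b.
f_2 = -7*a*b*c + 10*a*b, LT = a*b*c.
f_3 = -2*a**2 + 8*a, LT = a**2.

S(f_1,f_2): lcm = a*b*c. S = 1/12*a*c**2 + 10/7*a*b - 2/3*a*c + 11/3*b*c.
  reduce S modulo (f_1, f_2, f_3):
  remainder 1/12*a*c**2 - 11/14*a*c + 11/3*b*c + 20/21*a - 110/21*b ≠ 0; add g_4 = 1/12*a*c**2 - 11/14*a*c + 11/3*b*c + 20/21*a - 110/21*b to the basis.

S(f_1,f_3): lcm = a**2*b. S = 1/12*a**2*c - 2/3*a**2 + 23/3*a*b.
  reduce S modulo (f_1, f_2, f_3, g_4):
  remainder -11/36*a*c + 22/9*a - 253/9*b ≠ 0; add g_5 = -11/36*a*c + 22/9*a - 253/9*b to the basis.

S(f_1,g_4): lcm = a*b*c**2. S = 1/12*a*c**3 + 66/7*a*b*c - 2/3*a*c**2 - 44*b**2*c + 11/3*b*c**2 - 80/7*a*b + 440/7*b**2.
  reduce S modulo (f_1, f_2, f_3, g_4, g_5):
  remainder -44*b**2*c + 440/7*b**2 ≠ 0; add g_6 = -44*b**2*c + 440/7*b**2 to the basis.

S(f_3,g_4): lcm = a**2*c**2. S = 66/7*a**2*c - 44*a*b*c - 4*a*c**2 - 80/7*a**2 + 440/7*a*b.
  reduce S modulo (f_1, f_2, f_3, g_4, g_5, g_6):
  remainder 176*b*c - 1760/7*b ≠ 0; add g_7 = 176*b*c - 1760/7*b to the basis.

S(f_1,g_5): lcm = a*b*c. S = 1/12*a*c**2 + 8*a*b - 2/3*a*c - 92*b**2 + 11/3*b*c.
  reduce S modulo (f_1, f_2, f_3, g_4, g_5, g_6, g_7):
  remainder -92*b**2 + 184/7*b ≠ 0; add g_8 = -92*b**2 + 184/7*b to the basis.

The other S-polynomials (S(f_2,f_3), S(f_2,g_4), S(f_2,g_5), S(f_3,g_5), S(g_4,g_5), S(f_1,g_6), S(f_2,g_6), S(f_3,g_6), S(g_4,g_6), S(g_5,g_6), S(f_1,g_7), S(f_2,g_7), S(f_3,g_7), S(g_4,g_7), S(g_5,g_7), S(g_6,g_7), S(f_1,g_8), S(f_2,g_8), S(f_3,g_8), S(g_4,g_8), S(g_5,g_8), S(g_6,g_8), S(g_7,g_8)) all reduce to 0 modulo the current basis, so we have a Gröbner basis.
Inter-reduce: drop elements whose leading term is divisible by another's, tail-reduce, and make monic.
Reduced Gröbner basis: {a**2 - 4*a, a*b - 4*b, a*c - 8*a + 92*b, b**2 - 2/7*b, b*c - 10/7*b}.

Buchberger on the second generating set:
h_1 = -21*a*b*c + 16*a**2 + 54*a*b + 2*a*c - 80*a + 88*b, LT = a*b*c.
h_2 = 6*a**2 - 24*a, LT = a**2.
h_3 = -84*a*b*c + 156*a*b + 3*a*c - 24*a + 132*b, LT = a*b*c.

S(h_1,h_2): lcm = a**2*b*c. S = -16/21*a**3 - 18/7*a**2*b - 2/21*a**2*c + 4*a*b*c + 80/21*a**2 - 88/21*a*b.
  reduce S modulo (h_1, h_2, h_3):
  remainder -88/21*a*b + 352/21*b ≠ 0; add k_4 = -88/21*a*b + 352/21*b to the basis.

S(h_1,h_3): lcm = a*b*c. S = -16/21*a**2 - 5/7*a*b - 5/84*a*c + 74/21*a - 55/21*b.
  reduce S modulo (h_1, h_2, h_3, k_4):
  remainder -5/84*a*c + 10/21*a - 115/21*b ≠ 0; add k_5 = -5/84*a*c + 10/21*a - 115/21*b to the basis.

S(h_1,k_4): lcm = a*b*c. S = -16/21*a**2 - 18/7*a*b - 2/21*a*c + 4*b*c + 80/21*a - 88/21*b.
  reduce S modulo (h_1, h_2, h_3, k_4, k_5):
  remainder 4*b*c - 40/7*b ≠ 0; add k_6 = 4*b*c - 40/7*b to the basis.

S(h_1,k_5): lcm = a*b*c. S = -16/21*a**2 + 38/7*a*b - 2/21*a*c - 92*b**2 + 80/21*a - 88/21*b.
  reduce S modulo (h_1, h_2, h_3, k_4, k_5, k_6):
  remainder -92*b**2 + 184/7*b ≠ 0; add k_7 = -92*b**2 + 184/7*b to the basis.

The other S-polynomials (S(h_2,h_3), S(h_2,k_4), S(h_3,k_4), S(h_2,k_5), S(h_3,k_5), S(k_4,k_5), S(h_1,k_6), S(h_2,k_6), S(h_3,k_6), S(k_4,k_6), S(k_5,k_6), S(h_1,k_7), S(h_2,k_7), S(h_3,k_7), S(k_4,k_7), S(k_5,k_7), S(k_6,k_7)) all reduce to 0 modulo the current basis, so we have a Gröbner basis.
Inter-reduce: drop elements whose leading term is divisible by another's, tail-reduce, and make monic.
Reduced Gröbner basis: {a**2 - 4*a, a*b - 4*b, a*c - 8*a + 92*b, b**2 - 2/7*b, b*c - 10/7*b}.

The two bases agree; hence the ideals are identical.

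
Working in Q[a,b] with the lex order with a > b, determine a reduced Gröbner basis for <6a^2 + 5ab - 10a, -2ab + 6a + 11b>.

G = {a + 5/18b^2 + 23/18b, b^3 + 8/5b^2 + 6b}

f_1 = 6a^2 + 5ab - 10a, LT = a^2.
f_2 = -2ab + 6a + 11b, LT = ab.

S(f_1,f_2): lcm = a^2b. S = 3a^2 + 5/6ab^2 + 23/6ab.
  leading term a^2: subtract (1/2)·f_1 from 3a^2 + 5/6ab^2 + 23/6ab → 5/6ab^2 + 4/3ab + 5a
  leading term ab^2: subtract (-5/12b)·f_2 from 5/6ab^2 + 4/3ab + 5a → 23/6ab + 5a + 55/12b^2
  leading term ab: subtract (-23/12)·f_2 from 23/6ab + 5a + 55/12b^2 → 33/2a + 55/12b^2 + 253/12b
  leading term a: no divisor's leading term divides it; move 33/2a to the remainder.
  leading term b^2: no divisor's leading term divides it; move 55/12b^2 to the remainder.
  leading term b: no divisor's leading term divides it; move 253/12b to the remainder.
  remainder 33/2a + 55/12b^2 + 253/12b ≠ 0; add g_3 = 33/2a + 55/12b^2 + 253/12b to the basis.

S(f_1,g_3): lcm = a^2. S = -5/18ab^2 - 4/9ab - 5/3a.
  leading term ab^2: subtract (5/36b)·f_2 from -5/18ab^2 - 4/9ab - 5/3a → -23/18ab - 5/3a - 55/36b^2
  leading term ab: subtract (23/36)·f_2 from -23/18ab - 5/3a - 55/36b^2 → -11/2a - 55/36b^2 - 253/36b
  leading term a: subtract (-1/3)·g_3 from -11/2a - 55/36b^2 - 253/36b → 0
  remainder 0.

S(f_2,g_3): lcm = ab. S = -3a - 5/18b^3 - 23/18b^2 - 11/2b.
  leading term a: subtract (-2/11)·g_3 from -3a - 5/18b^3 - 23/18b^2 - 11/2b → -5/18b^3 - 4/9b^2 - 5/3b
  leading term b^3: no divisor's leading term divides it; move -5/18b^3 to the remainder.
  leading term b^2: no divisor's leading term divides it; move -4/9b^2 to the remainder.
  leading term b: no divisor's leading term divides it; move -5/3b to the remainder.
  remainder -5/18b^3 - 4/9b^2 - 5/3b ≠ 0; add g_4 = -5/18b^3 - 4/9b^2 - 5/3b to the basis.

S(f_1,g_4): leading monomials are coprime, so the S-polynomial reduces to 0 (Buchberger's first criterion).
S(f_2,g_4): lcm = ab^3. S = -23/5ab^2 - 6ab - 11/2b^3.
  leading term ab^2: subtract (23/10b)·f_2 from -23/5ab^2 - 6ab - 11/2b^3 → -99/5ab - 11/2b^3 - 253/10b^2
  leading term ab: subtract (99/10)·f_2 from -99/5ab - 11/2b^3 - 253/10b^2 → -297/5a - 11/2b^3 - 253/10b^2 - 1089/10b
  leading term a: subtract (-18/5)·g_3 from -297/5a - 11/2b^3 - 253/10b^2 - 1089/10b → -11/2b^3 - 44/5b^2 - 33b
  leading term b^3: subtract (99/5)·g_4 from -11/2b^3 - 44/5b^2 - 33b → 0
  remainder 0.

S(g_3,g_4): leading monomials are coprime, so the S-polynomial reduces to 0 (Buchberger's first criterion).
Every S-polynomial of the final basis reduces to 0, so we have a Gröbner basis.
Inter-reduce: drop elements whose leading term is divisible by another's, tail-reduce, and make monic.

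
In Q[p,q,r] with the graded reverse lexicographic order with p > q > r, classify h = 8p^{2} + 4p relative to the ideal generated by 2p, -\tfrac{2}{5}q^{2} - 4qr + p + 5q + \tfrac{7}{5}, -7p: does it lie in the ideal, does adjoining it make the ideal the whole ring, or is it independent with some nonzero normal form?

First compute the reduced Gröbner basis of I by Buchberger's algorithm.
f_1 = 2p, LT = p.
f_2 = -\tfrac{2}{5}q^{2} - 4qr + p + 5q + \tfrac{7}{5}, LT = q^{2}.
f_3 = -7p, LT = p.

S(f_1,f_2): leading monomials are coprime, so the S-polynomial reduces to 0 (Buchberger's first criterion).
S(f_1,f_3): lcm = p. S = 0.
  remainder 0.

S(f_2,f_3): leading monomials are coprime, so the S-polynomial reduces to 0 (Buchberger's first criterion).
Every S-polynomial of the final basis reduces to 0, so we have a Gröbner basis.
Inter-reduce: drop elements whose leading term is divisible by another's, tail-reduce, and make monic.
Reduced Gröbner basis: {q^{2} + 10qr - \tfrac{25}{2}q - \tfrac{7}{2}, p}.
Label its elements g_1 = q^{2} + 10qr - \tfrac{25}{2}q - \tfrac{7}{2}, g_2 = p.

Reduce h = 8p^{2} + 4p modulo G:
  leading term p^{2}: subtract (8p)·g_2 from 8p^{2} + 4p → 4p
  leading term p: subtract (4)·g_2 from 4p → 0
  normal form = 0.
Since the normal form is 0, h ∈ I.

8p^{2} + 4p lies in I (it reduces to 0).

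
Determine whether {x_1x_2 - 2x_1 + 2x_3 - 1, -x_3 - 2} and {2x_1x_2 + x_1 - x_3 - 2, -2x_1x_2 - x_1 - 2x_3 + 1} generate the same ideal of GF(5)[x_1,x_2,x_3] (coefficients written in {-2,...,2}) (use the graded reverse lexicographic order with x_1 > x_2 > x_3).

Two ideals are equal iff their reduced Gröbner bases coincide (the reduced basis is unique for a fixed ordering).
Buchberger on the first generating set:
f_1 = x_1x_2 - 2x_1 + 2x_3 - 1, LT = x_1x_2.
f_2 = -x_3 - 2, LT = x_3.

The S-polynomials (S(f_1,f_2)) all reduce to 0 modulo the current basis, so we have a Gröbner basis.
Inter-reduce: drop elements whose leading term is divisible by another's, tail-reduce, and make monic.
Reduced Gröbner basis: {x_1x_2 - 2x_1, x_3 + 2}.

Buchberger on the second generating set:
h_1 = 2x_1x_2 + x_1 - x_3 - 2, LT = x_1x_2.
h_2 = -2x_1x_2 - x_1 - 2x_3 + 1, LT = x_1x_2.

S(h_1,h_2): lcm = x_1x_2. S = x_3 + 2.
  reduce S modulo (h_1, h_2):
  remainder x_3 + 2 ≠ 0; add k_3 = x_3 + 2 to the basis.

The other S-polynomials (S(h_1,k_3), S(h_2,k_3)) all reduce to 0 modulo the current basis, so we have a Gröbner basis.
Inter-reduce: drop elements whose leading term is divisible by another's, tail-reduce, and make monic.
Reduced Gröbner basis: {x_1x_2 - 2x_1, x_3 + 2}.

The two bases agree; hence the ideals are identical.

Yes, the ideals are equal.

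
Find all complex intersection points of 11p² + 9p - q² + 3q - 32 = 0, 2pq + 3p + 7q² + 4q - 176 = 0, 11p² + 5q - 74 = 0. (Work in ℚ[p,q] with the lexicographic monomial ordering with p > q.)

Compute a lex Gröbner basis by Buchberger's algorithm.
f_1 = 11p² + 9p - q² + 3q - 32, LT = p².
f_2 = 2pq + 3p + 7q² + 4q - 176, LT = pq.
f_3 = 11p² + 5q - 74, LT = p².

S(f_1,f_2): lcm = p²q. S = -3/2p² - 7/2pq² - 13/11pq + 88p - 1/11q³ + 3/11q² - 32/11q.
  leading term p²: subtract (-3/22)·f_1 from -3/2p² - 7/2pq² - 13/11pq + 88p - 1/11q³ + 3/11q² - 32/11q → -7/2pq² - 13/11pq + 1963/22p - 1/11q³ + 3/22q² - 5/2q - 48/11
  leading term pq²: subtract (-7/4q)·f_2 from -7/2pq² - 13/11pq + 1963/22p - 1/11q³ + 3/22q² - 5/2q - 48/11 → 179/44pq + 1963/22p + 535/44q³ + 157/22q² - 621/2q - 48/11
  leading term pq: subtract (179/88)·f_2 from 179/44pq + 1963/22p + 535/44q³ + 157/22q² - 621/2q - 48/11 → 665/8p + 535/44q³ - 625/88q² - 3505/11q + 3890/11
  leading term p: no divisor's leading term divides it; move 665/8p to the remainder.
  leading term q³: no divisor's leading term divides it; move 535/44q³ to the remainder.
  leading term q²: no divisor's leading term divides it; move -625/88q² to the remainder.
  leading term q: no divisor's leading term divides it; move -3505/11q to the remainder.
  leading term 1: no divisor's leading term divides it; move 3890/11 to the remainder.
  remainder 665/8p + 535/44q³ - 625/88q² - 3505/11q + 3890/11 ≠ 0; add h_4 = 665/8p + 535/44q³ - 625/88q² - 3505/11q + 3890/11 to the basis.

S(f_1,f_3): lcm = p². S = 9/11p - 1/11q² - 2/11q + 42/11.
  leading term p: subtract (72/7315)·h_4 from 9/11p - 1/11q² - 2/11q + 42/11 → -1926/16093q³ - 338/16093q² + 47546/16093q + 5430/16093
  leading term q³: no divisor's leading term divides it; move -1926/16093q³ to the remainder.
  leading term q²: no divisor's leading term divides it; move -338/16093q² to the remainder.
  leading term q: no divisor's leading term divides it; move 47546/16093q to the remainder.
  leading term 1: no divisor's leading term divides it; move 5430/16093 to the remainder.
  remainder -1926/16093q³ - 338/16093q² + 47546/16093q + 5430/16093 ≠ 0; add h_5 = -1926/16093q³ - 338/16093q² + 47546/16093q + 5430/16093 to the basis.

S(f_2,f_3): lcm = p²q. S = 3/2p² + 7/2pq² + 2pq - 88p - 5/11q² + 74/11q.
  leading term p²: subtract (3/22)·f_1 from 3/2p² + 7/2pq² + 2pq - 88p - 5/11q² + 74/11q → 7/2pq² + 2pq - 1963/22p - 7/22q² + 139/22q + 48/11
  leading term pq²: subtract (7/4q)·f_2 from 7/2pq² + 2pq - 1963/22p - 7/22q² + 139/22q + 48/11 → -13/4pq - 1963/22p - 49/4q³ - 161/22q² + 6915/22q + 48/11
  leading term pq: subtract (-13/8)·f_2 from -13/4pq - 1963/22p - 49/4q³ - 161/22q² + 6915/22q + 48/11 → -7423/88p - 49/4q³ + 357/88q² + 3529/11q - 3098/11
  leading term p: subtract (-7423/7315)·h_4 from -7423/88p - 49/4q³ + 357/88q² + 3529/11q - 3098/11 → 1426/16093q³ - 50698/16093q² - 40596/16093q + 1242720/16093
  leading term q³: subtract (-713/963)·h_5 from 1426/16093q³ - 50698/16093q² - 40596/16093q + 1242720/16093 → -33536/10593q² - 3550/10593q + 273550/3531
  leading term q²: no divisor's leading term divides it; move -33536/10593q² to the remainder.
  leading term q: no divisor's leading term divides it; move -3550/10593q to the remainder.
  leading term 1: no divisor's leading term divides it; move 273550/3531 to the remainder.
  remainder -33536/10593q² - 3550/10593q + 273550/3531 ≠ 0; add h_6 = -33536/10593q² - 3550/10593q + 273550/3531 to the basis.

S(f_2,h_5): lcm = pq³. S = 2551/1926pq² + 23773/963pq + 905/321p + 7/2q⁴ + 2q³ - 88q².
  leading term pq²: subtract (2551/3852q)·f_2 from 2551/1926pq² + 23773/963pq + 905/321p + 7/2q⁴ + 2q³ - 88q² → 87439/3852pq + 905/321p + 7/2q⁴ - 10153/3852q³ - 87295/963q² + 112244/963q
  leading term pq: subtract (87439/7704)·f_2 from 87439/3852pq + 905/321p + 7/2q⁴ - 10153/3852q³ - 87295/963q² + 112244/963q → -26733/856p + 7/2q⁴ - 10153/3852q³ - 436811/2568q² + 45683/642q + 1923658/963
  leading term p: subtract (-201/535)·h_4 from -26733/856p + 7/2q⁴ - 10153/3852q³ - 436811/2568q² + 45683/642q + 1923658/963 → 7/2q⁴ + 20470/10593q³ - 610037/3531q² - 342893/7062q + 22567640/10593
  leading term q⁴: subtract (-112651/3852q)·h_5 from 7/2q⁴ + 20470/10593q³ - 610037/3531q² - 342893/7062q + 22567640/10593 → 29/22q³ - 1829701/21186q² - 136604/3531q + 22567640/10593
  leading term q³: subtract (-42427/3852)·h_5 from 29/22q³ - 1829701/21186q² - 136604/3531q + 22567640/10593 → -27797/321q² - 11837/1926q + 4110365/1926
  leading term q²: subtract (917301/33536)·h_6 from -27797/321q² - 11837/1926q + 4110365/1926 → 48777617/16147584q + 243888085/16147584
  leading term q: no divisor's leading term divides it; move 48777617/16147584q to the remainder.
  leading term 1: no divisor's leading term divides it; move 243888085/16147584 to the remainder.
  remainder 48777617/16147584q + 243888085/16147584 ≠ 0; add h_7 = 48777617/16147584q + 243888085/16147584 to the basis.

The other S-polynomials (S(f_1,h_4), S(f_2,h_4), S(f_3,h_4), S(f_1,h_5), S(f_3,h_5), S(h_4,h_5), S(f_1,h_6), S(f_2,h_6), S(f_3,h_6), S(h_4,h_6), S(h_5,h_6), S(f_1,h_7), S(f_2,h_7), S(f_3,h_7), S(h_4,h_7), S(h_5,h_7), S(h_6,h_7)) all reduce to 0 modulo the current basis, so we have a Gröbner basis.
Inter-reduce: drop elements whose leading term is divisible by another's, tail-reduce, and make monic.
Reduced Gröbner basis: {p + 3, q + 5}.

From the last basis element, q + 5 = 0, so q takes values in {-5}. Each choice, substituted upward through the basis, yields the corresponding point(s) of the solution set.
  q = -5: the earlier basis element becomes p + 3 = 0, giving p = -3 — point (-3, -5).
Substituting each solution back into the original system confirms all equations vanish.

{(-3, -5)}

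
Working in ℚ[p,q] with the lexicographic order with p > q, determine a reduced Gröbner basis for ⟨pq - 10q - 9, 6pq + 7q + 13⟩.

G = {p - 1, q + 1}

f_1 = pq - 10q - 9, LT = pq.
f_2 = 6pq + 7q + 13, LT = pq.

S(f_1,f_2): lcm = pq. S = -67/6q - 67/6.
  reduce S modulo (f_1, f_2):
  remainder -67/6q - 67/6 ≠ 0; add g_3 = -67/6q - 67/6 to the basis.

S(f_1,g_3): lcm = pq. S = -p - 10q - 9.
  reduce S modulo (f_1, f_2, g_3):
  remainder -p + 1 ≠ 0; add g_4 = -p + 1 to the basis.

The other S-polynomials (S(f_2,g_3), S(f_1,g_4), S(f_2,g_4), S(g_3,g_4)) all reduce to 0 modulo the current basis, so we have a Gröbner basis.
Inter-reduce: drop elements whose leading term is divisible by another's, tail-reduce, and make monic.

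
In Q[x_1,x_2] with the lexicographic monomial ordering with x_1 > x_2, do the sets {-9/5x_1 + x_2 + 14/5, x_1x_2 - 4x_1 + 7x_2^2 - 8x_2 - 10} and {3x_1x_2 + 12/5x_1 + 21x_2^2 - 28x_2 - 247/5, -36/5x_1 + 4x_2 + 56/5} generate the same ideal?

Equality of ideals is decidable: compute both reduced Gröbner bases (unique for the ordering) and check whether they agree.
Buchberger on the first generating set:
f_1 = -9/5x_1 + x_2 + 14/5, LT = x_1.
f_2 = x_1x_2 - 4x_1 + 7x_2^2 - 8x_2 - 10, LT = x_1x_2.

S(f_1,f_2): lcm = x_1x_2. S = 4x_1 - 68/9x_2^2 + 58/9x_2 + 10.
  leading term x_1: subtract (-20/9)·f_1 from 4x_1 - 68/9x_2^2 + 58/9x_2 + 10 → -68/9x_2^2 + 26/3x_2 + 146/9
  leading term x_2^2: no divisor's leading term divides it; move -68/9x_2^2 to the remainder.
  leading term x_2: no divisor's leading term divides it; move 26/3x_2 to the remainder.
  leading term 1: no divisor's leading term divides it; move 146/9 to the remainder.
  remainder -68/9x_2^2 + 26/3x_2 + 146/9 ≠ 0; add g_3 = -68/9x_2^2 + 26/3x_2 + 146/9 to the basis.

The other S-polynomials (S(f_1,g_3), S(f_2,g_3)) all reduce to 0 modulo the current basis, so we have a Gröbner basis.
Inter-reduce: drop elements whose leading term is divisible by another's, tail-reduce, and make monic.
Reduced Gröbner basis: {x_1 - 5/9x_2 - 14/9, x_2^2 - 39/34x_2 - 73/34}.

Buchberger on the second generating set:
h_1 = 3x_1x_2 + 12/5x_1 + 21x_2^2 - 28x_2 - 247/5, LT = x_1x_2.
h_2 = -36/5x_1 + 4x_2 + 56/5, LT = x_1.

S(h_1,h_2): lcm = x_1x_2. S = 4/5x_1 + 68/9x_2^2 - 70/9x_2 - 247/15.
  leading term x_1: subtract (-1/9)·h_2 from 4/5x_1 + 68/9x_2^2 - 70/9x_2 - 247/15 → 68/9x_2^2 - 22/3x_2 - 137/9
  leading term x_2^2: no divisor's leading term divides it; move 68/9x_2^2 to the remainder.
  leading term x_2: no divisor's leading term divides it; move -22/3x_2 to the remainder.
  leading term 1: no divisor's leading term divides it; move -137/9 to the remainder.
  remainder 68/9x_2^2 - 22/3x_2 - 137/9 ≠ 0; add k_3 = 68/9x_2^2 - 22/3x_2 - 137/9 to the basis.

The other S-polynomials (S(h_1,k_3), S(h_2,k_3)) all reduce to 0 modulo the current basis, so we have a Gröbner basis.
Inter-reduce: drop elements whose leading term is divisible by another's, tail-reduce, and make monic.
Reduced Gröbner basis: {x_1 - 5/9x_2 - 14/9, x_2^2 - 33/34x_2 - 137/68}.

Since the reduced bases disagree, the two ideals are not the same.

No, the ideals differ.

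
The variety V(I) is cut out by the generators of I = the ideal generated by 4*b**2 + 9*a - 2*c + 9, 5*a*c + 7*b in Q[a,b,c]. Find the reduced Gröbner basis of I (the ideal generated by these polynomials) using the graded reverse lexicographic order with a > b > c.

The reduced Gröbner basis is the canonical form of the ideal for this ordering.

f_1 = 4*b**2 + 9*a - 2*c + 9, LT = b**2.
f_2 = 5*a*c + 7*b, LT = a*c.

The S-polynomials (S(f_1,f_2)) all reduce to 0 modulo the current basis, so we have a Gröbner basis.

G = {b**2 + 9/4*a - 1/2*c + 9/4, a*c + 7/5*b}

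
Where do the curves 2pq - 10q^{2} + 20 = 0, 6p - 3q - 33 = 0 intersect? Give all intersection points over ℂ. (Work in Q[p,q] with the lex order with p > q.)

Compute a lex Gröbner basis by Buchberger's algorithm.
f_1 = 2pq - 10q^{2} + 20, LT = pq.
f_2 = 6p - 3q - 33, LT = p.

S(f_1,f_2): lcm = pq. S = -\tfrac{9}{2}q^{2} + \tfrac{11}{2}q + 10.
  leading term q^{2}: no divisor's leading term divides it; move -\tfrac{9}{2}q^{2} to the remainder.
  leading term q: no divisor's leading term divides it; move \tfrac{11}{2}q to the remainder.
  leading term 1: no divisor's leading term divides it; move 10 to the remainder.
  remainder -\tfrac{9}{2}q^{2} + \tfrac{11}{2}q + 10 ≠ 0; add h_3 = -\tfrac{9}{2}q^{2} + \tfrac{11}{2}q + 10 to the basis.

The other S-polynomials (S(f_1,h_3), S(f_2,h_3)) all reduce to 0 modulo the current basis, so we have a Gröbner basis.
Inter-reduce: drop elements whose leading term is divisible by another's, tail-reduce, and make monic.
Reduced Gröbner basis: {p - \tfrac{1}{2}q - \tfrac{11}{2}, q^{2} - \tfrac{11}{9}q - \tfrac{20}{9}}.

From the last basis element, q^{2} - \tfrac{11}{9}q - \tfrac{20}{9} = 0, so q takes values in {-1, 20/9}. Each choice, substituted upward through the basis, yields the corresponding point(s) of the solution set.
  q = -1: the earlier basis element becomes p - 5 = 0, giving p = 5 — point (5, -1).
  q = 20/9: the earlier basis element becomes p - \tfrac{119}{18} = 0, giving p = 119/18 — point (119/18, 20/9).
Substituting each solution back into the original system confirms all equations vanish.

{(5, -1), (119/18, 20/9)}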